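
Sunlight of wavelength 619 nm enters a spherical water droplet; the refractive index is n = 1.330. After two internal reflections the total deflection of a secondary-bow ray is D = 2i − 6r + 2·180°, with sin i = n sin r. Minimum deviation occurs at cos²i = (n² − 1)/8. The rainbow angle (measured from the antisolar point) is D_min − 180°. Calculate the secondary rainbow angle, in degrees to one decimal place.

50.1°

cos²i = (1.76890 − 1)/8 = 0.09611; i = arccos(0.31002) = 71.940°.
sin r = sin 71.940°/1.330 = 0.71483; r = 45.630°.
D_min = 2·71.940° − 6·45.630° + 360° = 230.101°.
Rainbow angle = D_min − 180° = 50.101°.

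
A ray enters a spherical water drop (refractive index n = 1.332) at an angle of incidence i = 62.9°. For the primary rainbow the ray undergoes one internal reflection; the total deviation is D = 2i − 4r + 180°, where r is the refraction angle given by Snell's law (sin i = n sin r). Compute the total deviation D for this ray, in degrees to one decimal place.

138.0°

sin r = sin 62.9° / 1.332 = 0.8902/1.332 = 0.6683; r = 41.94°.
D = 2·62.9° − 4·41.94° + 180° = 125.80° − 167.75° + 180° = 138.05°.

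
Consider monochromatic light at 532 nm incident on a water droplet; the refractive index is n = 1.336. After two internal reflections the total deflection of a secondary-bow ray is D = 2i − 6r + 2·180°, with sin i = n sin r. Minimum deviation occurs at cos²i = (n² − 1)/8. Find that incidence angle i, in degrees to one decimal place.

cos²i = (1.336² − 1)/8 = (1.78490 − 1)/8 = 0.09811.
cos i = 0.31323, so i = 71.746°.

71.7°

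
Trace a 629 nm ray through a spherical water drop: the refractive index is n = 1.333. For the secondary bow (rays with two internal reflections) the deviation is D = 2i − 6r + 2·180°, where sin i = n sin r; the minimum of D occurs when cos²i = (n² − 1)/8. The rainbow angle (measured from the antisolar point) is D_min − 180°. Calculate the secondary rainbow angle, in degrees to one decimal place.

50.9°

cos²i = (1.77689 − 1)/8 = 0.09711; i = arccos(0.31163) = 71.843°.
sin r = sin 71.843°/1.333 = 0.71283; r = 45.466°.
D_min = 2·71.843° − 6·45.466° + 360° = 230.891°.
Rainbow angle = D_min − 180° = 50.891°.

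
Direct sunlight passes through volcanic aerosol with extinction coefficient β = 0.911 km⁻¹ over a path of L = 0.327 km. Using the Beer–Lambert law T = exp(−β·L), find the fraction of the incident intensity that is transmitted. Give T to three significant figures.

τ = β·L = 0.911 × 0.327 = 0.2979.
T = exp(−0.2979) = 0.7424.

0.742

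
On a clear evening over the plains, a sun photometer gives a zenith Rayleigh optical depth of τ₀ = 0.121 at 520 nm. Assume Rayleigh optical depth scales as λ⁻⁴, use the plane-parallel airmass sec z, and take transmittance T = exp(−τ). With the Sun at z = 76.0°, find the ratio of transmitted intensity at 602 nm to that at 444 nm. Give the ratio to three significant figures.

1.94

Airmass: sec 76.0° = 4.1336.
τ(602 nm) = 0.121 × (520/602)⁴ × 4.1336 = 0.121 × 0.5567 × 4.1336 = 0.2784.
τ(444 nm) = 0.121 × (520/444)⁴ × 4.1336 = 0.121 × 1.8814 × 4.1336 = 0.9410.
T(602)/T(444) = exp(τ_B − τ_A) = exp(0.6626) = 1.9398.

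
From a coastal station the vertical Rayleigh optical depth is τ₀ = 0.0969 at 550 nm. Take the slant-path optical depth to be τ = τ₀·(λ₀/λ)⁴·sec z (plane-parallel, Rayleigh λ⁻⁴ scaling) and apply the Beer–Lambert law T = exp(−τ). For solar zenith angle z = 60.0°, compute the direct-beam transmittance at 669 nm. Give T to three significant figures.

sec 60.0° = 2.0000.
τ = 0.0969 × (550/669)⁴ × 2.0000 = 0.0969 × 0.4568 × 2.0000 = 0.0885.
T = exp(−0.0885) = 0.9153.

0.915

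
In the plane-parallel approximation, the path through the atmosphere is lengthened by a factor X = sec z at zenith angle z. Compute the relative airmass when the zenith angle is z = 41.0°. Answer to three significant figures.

X = sec z = 1/cos 41.0° = 1/0.7547 = 1.3250.

1.33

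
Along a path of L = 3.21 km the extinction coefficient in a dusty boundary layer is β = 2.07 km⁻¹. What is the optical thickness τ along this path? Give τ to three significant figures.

6.64

τ = β·L = 2.07 × 3.21 = 6.6447.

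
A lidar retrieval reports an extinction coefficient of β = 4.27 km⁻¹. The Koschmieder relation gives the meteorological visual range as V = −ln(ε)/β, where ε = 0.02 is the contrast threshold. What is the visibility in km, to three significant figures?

V = −ln(0.02) / 4.27 = 3.912 / 4.27 = 0.9162 km.

0.916 km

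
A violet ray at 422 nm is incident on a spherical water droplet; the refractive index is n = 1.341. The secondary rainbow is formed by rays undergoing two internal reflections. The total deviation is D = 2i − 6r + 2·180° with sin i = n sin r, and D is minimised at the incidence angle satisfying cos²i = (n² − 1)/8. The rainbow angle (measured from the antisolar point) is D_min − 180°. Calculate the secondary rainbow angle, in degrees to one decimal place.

53.0°

cos²i = (1.79828 − 1)/8 = 0.09979; i = arccos(0.31589) = 71.586°.
sin r = sin 71.586°/1.341 = 0.70753; r = 45.034°.
D_min = 2·71.586° − 6·45.034° + 360° = 232.966°.
Rainbow angle = D_min − 180° = 52.966°.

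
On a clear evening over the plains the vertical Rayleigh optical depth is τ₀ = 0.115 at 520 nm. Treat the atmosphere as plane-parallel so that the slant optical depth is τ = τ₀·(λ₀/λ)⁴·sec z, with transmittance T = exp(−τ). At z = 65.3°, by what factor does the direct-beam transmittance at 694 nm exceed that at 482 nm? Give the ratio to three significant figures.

Airmass: sec 65.3° = 2.3931.
τ(694 nm) = 0.115 × (520/694)⁴ × 2.3931 = 0.115 × 0.3152 × 2.3931 = 0.0867.
τ(482 nm) = 0.115 × (520/482)⁴ × 2.3931 = 0.115 × 1.3546 × 2.3931 = 0.3728.
T(694)/T(482) = exp(τ_B − τ_A) = exp(0.2861) = 1.3312.

1.33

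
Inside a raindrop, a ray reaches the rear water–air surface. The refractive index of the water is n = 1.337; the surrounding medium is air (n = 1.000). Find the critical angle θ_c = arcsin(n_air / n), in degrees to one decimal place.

48.4°

sin θ_c = n_air / n = 1.000 / 1.337 = 0.7479.
θ_c = arcsin(0.7479) = 48.41°.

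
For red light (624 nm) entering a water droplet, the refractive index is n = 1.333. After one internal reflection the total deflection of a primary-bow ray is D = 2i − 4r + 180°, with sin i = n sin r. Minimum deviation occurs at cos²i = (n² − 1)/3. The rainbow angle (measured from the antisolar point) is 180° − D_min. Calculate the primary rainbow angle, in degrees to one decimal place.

42.1°

cos²i = (1.77689 − 1)/3 = 0.25896; i = arccos(0.50888) = 59.410°.
sin r = sin 59.410°/1.333 = 0.64579; r = 40.225°.
D_min = 2·59.410° − 4·40.225° + 180° = 137.922°.
Rainbow angle = 180° − D_min = 42.078°.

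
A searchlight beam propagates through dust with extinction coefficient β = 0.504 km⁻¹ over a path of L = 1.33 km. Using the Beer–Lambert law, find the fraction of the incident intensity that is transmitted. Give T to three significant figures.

τ = β·L = 0.504 × 1.33 = 0.6703.
T = exp(−0.6703) = 0.5115.

0.512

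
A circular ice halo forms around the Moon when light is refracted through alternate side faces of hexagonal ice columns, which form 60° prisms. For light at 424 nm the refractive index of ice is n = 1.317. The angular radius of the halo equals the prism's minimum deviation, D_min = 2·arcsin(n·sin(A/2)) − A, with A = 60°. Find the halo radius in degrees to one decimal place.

n·sin(A/2) = 1.317 × sin 30° = 1.317 × 0.5000 = 0.6585.
D_min = 2·arcsin(0.6585) − 60° = 2 × 41.186° − 60° = 22.371°.

22.4°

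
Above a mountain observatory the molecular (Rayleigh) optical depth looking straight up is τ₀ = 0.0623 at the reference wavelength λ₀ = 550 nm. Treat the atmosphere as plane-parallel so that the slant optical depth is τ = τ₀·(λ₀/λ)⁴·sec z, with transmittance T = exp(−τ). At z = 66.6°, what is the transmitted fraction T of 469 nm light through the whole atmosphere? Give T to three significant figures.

0.743

sec 66.6° = 2.5180.
τ = 0.0623 × (550/469)⁴ × 2.5180 = 0.0623 × 1.8913 × 2.5180 = 0.2967.
T = exp(−0.2967) = 0.7433.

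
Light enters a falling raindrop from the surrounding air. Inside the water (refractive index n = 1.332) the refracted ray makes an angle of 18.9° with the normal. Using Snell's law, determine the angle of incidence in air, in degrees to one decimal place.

25.6°

Snell: sin θ_i = n · sin θ_r = 1.332 × sin 18.9° = 1.332 × 0.3239 = 0.4315.
θ_i = arcsin(0.4315) = 25.56°.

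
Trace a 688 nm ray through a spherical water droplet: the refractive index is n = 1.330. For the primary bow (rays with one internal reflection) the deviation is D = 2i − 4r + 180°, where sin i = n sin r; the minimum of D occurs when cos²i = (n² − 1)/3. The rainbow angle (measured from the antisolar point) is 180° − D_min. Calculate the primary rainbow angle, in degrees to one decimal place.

cos²i = (1.76890 − 1)/3 = 0.25630; i = arccos(0.50626) = 59.585°.
sin r = sin 59.585°/1.330 = 0.64841; r = 40.422°.
D_min = 2·59.585° − 4·40.422° + 180° = 137.484°.
Rainbow angle = 180° − D_min = 42.516°.

42.5°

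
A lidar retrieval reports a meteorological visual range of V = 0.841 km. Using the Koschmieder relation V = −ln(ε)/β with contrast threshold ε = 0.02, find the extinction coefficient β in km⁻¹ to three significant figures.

β = −ln(0.02) / V = 3.912 / 0.841 = 4.6516 km⁻¹.

4.65 km⁻¹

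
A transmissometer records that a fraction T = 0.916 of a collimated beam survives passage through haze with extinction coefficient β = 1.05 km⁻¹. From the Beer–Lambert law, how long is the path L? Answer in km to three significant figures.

Beer–Lambert: T = exp(−βL) ⇒ L = −ln(T)/β = −ln(0.916)/1.05 = 0.0877/1.05 = 0.08356 km.

0.0836 km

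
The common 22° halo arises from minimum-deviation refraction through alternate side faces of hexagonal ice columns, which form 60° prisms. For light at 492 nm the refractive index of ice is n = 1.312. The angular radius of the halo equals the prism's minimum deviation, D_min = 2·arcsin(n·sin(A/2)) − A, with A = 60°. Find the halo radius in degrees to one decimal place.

22.0°

n·sin(A/2) = 1.312 × sin 30° = 1.312 × 0.5000 = 0.6560.
D_min = 2·arcsin(0.6560) − 60° = 2 × 40.996° − 60° = 21.991°.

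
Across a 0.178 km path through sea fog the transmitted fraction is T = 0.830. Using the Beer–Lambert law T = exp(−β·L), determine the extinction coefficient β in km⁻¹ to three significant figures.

1.05 km⁻¹

Beer–Lambert: T = exp(−βL) ⇒ β = −ln(T)/L = −ln(0.830)/0.178 = 0.1863/0.178 = 1.047 km⁻¹.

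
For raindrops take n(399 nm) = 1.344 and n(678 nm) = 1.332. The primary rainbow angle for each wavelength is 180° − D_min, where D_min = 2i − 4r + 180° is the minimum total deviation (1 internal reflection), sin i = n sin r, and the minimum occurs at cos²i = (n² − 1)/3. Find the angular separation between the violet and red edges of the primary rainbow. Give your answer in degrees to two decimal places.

At 399 nm (n = 1.344): cos²i = 0.26878 → i = 58.772°, r = 39.512°, D_min = 139.495°, rainbow angle = 40.505°.
At 678 nm (n = 1.332): cos²i = 0.25807 → i = 59.469°, r = 40.290°, D_min = 137.776°, rainbow angle = 42.224°.
Angular width = |40.505° − 42.224°| = 1.719°.

1.72°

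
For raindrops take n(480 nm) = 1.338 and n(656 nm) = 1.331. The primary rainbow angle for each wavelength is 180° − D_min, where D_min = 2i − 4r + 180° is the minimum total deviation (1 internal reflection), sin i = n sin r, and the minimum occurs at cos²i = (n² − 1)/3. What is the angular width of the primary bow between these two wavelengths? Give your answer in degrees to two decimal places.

At 480 nm (n = 1.338): cos²i = 0.26341 → i = 59.120°, r = 39.899°, D_min = 138.643°, rainbow angle = 41.357°.
At 656 nm (n = 1.331): cos²i = 0.25719 → i = 59.527°, r = 40.356°, D_min = 137.630°, rainbow angle = 42.370°.
Angular width = |41.357° − 42.370°| = 1.013°.

1.01°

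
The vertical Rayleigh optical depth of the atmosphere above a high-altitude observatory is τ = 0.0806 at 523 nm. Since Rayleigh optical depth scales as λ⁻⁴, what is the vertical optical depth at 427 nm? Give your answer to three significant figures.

0.181

τ(427 nm) = τ(523 nm) × (523/427)⁴ = 0.0806 × (1.2248)⁴ = 0.0806 × 2.2506 = 0.1814.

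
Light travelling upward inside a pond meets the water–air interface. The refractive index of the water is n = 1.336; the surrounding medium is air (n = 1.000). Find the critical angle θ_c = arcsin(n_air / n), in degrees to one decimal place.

48.5°

sin θ_c = n_air / n = 1.000 / 1.336 = 0.7485.
θ_c = arcsin(0.7485) = 48.46°.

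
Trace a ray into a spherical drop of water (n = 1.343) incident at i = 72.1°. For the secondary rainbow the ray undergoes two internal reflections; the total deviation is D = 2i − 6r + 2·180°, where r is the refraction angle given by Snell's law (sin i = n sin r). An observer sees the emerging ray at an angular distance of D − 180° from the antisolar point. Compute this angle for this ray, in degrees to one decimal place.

53.5°

sin r = sin 72.1° / 1.343 = 0.9516/1.343 = 0.7086; r = 45.12°.
D = 2·72.1° − 6·45.12° + 2·180° = 144.20° − 270.71° + 360° = 233.49°.
Angle from antisolar point = D − 180° = 53.49°.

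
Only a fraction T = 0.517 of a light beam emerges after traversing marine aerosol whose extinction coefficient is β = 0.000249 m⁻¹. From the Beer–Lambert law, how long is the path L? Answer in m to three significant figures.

Beer–Lambert: T = exp(−βL) ⇒ L = −ln(T)/β = −ln(0.517)/0.000249 = 0.6597/0.000249 = 2649 m.

2650 m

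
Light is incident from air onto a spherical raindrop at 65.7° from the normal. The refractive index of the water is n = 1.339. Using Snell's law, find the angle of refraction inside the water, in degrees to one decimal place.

42.9°

Snell: sin θ_r = sin θ_i / n = sin 65.7° / 1.339 = 0.9114 / 1.339 = 0.6807.
θ_r = arcsin(0.6807) = 42.90°.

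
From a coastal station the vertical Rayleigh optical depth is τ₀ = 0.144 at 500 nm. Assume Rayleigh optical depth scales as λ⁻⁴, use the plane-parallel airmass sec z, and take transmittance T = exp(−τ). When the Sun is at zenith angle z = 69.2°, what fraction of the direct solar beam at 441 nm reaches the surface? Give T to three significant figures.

sec 69.2° = 2.8161.
τ = 0.144 × (500/441)⁴ × 2.8161 = 0.144 × 1.6524 × 2.8161 = 0.6701.
T = exp(−0.6701) = 0.5117.

0.512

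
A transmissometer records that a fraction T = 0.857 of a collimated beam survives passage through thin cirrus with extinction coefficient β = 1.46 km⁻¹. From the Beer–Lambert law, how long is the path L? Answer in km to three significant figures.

Beer–Lambert: T = exp(−βL) ⇒ L = −ln(T)/β = −ln(0.857)/1.46 = 0.1543/1.46 = 0.1057 km.

0.106 km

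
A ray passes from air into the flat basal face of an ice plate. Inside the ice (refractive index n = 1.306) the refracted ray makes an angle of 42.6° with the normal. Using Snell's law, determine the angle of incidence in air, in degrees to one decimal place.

Snell: sin θ_i = n · sin θ_r = 1.306 × sin 42.6° = 1.306 × 0.6769 = 0.8840.
θ_i = arcsin(0.8840) = 62.13°.

62.1°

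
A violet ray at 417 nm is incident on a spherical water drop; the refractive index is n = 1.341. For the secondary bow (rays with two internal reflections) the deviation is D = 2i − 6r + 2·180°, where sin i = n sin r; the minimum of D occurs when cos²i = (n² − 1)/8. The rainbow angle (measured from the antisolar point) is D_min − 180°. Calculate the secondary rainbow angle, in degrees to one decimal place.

53.0°

cos²i = (1.79828 − 1)/8 = 0.09979; i = arccos(0.31589) = 71.586°.
sin r = sin 71.586°/1.341 = 0.70753; r = 45.034°.
D_min = 2·71.586° − 6·45.034° + 360° = 232.966°.
Rainbow angle = D_min − 180° = 52.966°.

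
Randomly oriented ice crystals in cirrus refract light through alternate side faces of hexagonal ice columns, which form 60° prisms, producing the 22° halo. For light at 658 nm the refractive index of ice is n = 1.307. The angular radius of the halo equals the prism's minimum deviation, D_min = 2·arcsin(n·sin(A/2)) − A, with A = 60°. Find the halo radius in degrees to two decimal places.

n·sin(A/2) = 1.307 × sin 30° = 1.307 × 0.5000 = 0.6535.
D_min = 2·arcsin(0.6535) − 60° = 2 × 40.806° − 60° = 21.612°.

21.61°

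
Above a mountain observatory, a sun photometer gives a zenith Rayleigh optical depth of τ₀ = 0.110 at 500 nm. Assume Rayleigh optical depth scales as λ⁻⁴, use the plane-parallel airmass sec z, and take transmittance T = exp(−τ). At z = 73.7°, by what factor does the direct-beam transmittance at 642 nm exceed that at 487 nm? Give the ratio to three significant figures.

Airmass: sec 73.7° = 3.5629.
τ(642 nm) = 0.110 × (500/642)⁴ × 3.5629 = 0.110 × 0.3679 × 3.5629 = 0.1442.
τ(487 nm) = 0.110 × (500/487)⁴ × 3.5629 = 0.110 × 1.1111 × 3.5629 = 0.4355.
T(642)/T(487) = exp(τ_B − τ_A) = exp(0.2913) = 1.3381.

1.34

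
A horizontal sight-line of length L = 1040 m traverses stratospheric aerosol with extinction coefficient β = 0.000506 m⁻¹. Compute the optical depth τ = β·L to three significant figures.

τ = β·L = 0.000506 × 1040 = 0.5262.

0.526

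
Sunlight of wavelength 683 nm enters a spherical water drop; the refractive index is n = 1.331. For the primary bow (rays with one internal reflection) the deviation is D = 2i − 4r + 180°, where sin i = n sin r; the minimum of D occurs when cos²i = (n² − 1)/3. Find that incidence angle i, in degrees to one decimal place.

59.5°

cos²i = (1.331² − 1)/3 = (1.77156 − 1)/3 = 0.25719.
cos i = 0.50714, so i = 59.527°.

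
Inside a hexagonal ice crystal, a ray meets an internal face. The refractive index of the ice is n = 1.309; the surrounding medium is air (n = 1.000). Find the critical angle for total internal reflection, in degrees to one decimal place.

49.8°

sin θ_c = n_air / n = 1.000 / 1.309 = 0.7639.
θ_c = arcsin(0.7639) = 49.81°.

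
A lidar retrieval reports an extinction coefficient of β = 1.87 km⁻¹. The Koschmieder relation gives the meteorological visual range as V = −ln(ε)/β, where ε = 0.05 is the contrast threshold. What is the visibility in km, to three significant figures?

V = −ln(0.05) / 1.87 = 2.996 / 1.87 = 1.6020 km.

1.60 km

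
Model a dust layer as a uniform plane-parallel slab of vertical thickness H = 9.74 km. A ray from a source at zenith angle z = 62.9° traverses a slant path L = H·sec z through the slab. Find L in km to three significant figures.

21.4 km

sec z = 1/cos 62.9° = 2.1952.
L = 9.74 × 2.1952 = 21.381 km.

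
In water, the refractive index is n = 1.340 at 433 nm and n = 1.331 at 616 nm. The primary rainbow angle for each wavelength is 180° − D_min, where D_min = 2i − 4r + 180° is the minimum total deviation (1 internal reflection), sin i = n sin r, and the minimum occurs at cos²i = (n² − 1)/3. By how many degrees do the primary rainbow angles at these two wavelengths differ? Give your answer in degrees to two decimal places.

1.30°

At 433 nm (n = 1.340): cos²i = 0.26520 → i = 59.004°, r = 39.770°, D_min = 138.929°, rainbow angle = 41.071°.
At 616 nm (n = 1.331): cos²i = 0.25719 → i = 59.527°, r = 40.356°, D_min = 137.630°, rainbow angle = 42.370°.
Angular width = |41.071° − 42.370°| = 1.299°.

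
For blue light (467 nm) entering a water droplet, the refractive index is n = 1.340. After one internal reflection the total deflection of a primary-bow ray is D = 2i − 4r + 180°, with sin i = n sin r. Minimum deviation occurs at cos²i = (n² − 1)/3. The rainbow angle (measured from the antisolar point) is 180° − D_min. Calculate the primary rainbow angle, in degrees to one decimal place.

41.1°

cos²i = (1.79560 − 1)/3 = 0.26520; i = arccos(0.51498) = 59.004°.
sin r = sin 59.004°/1.340 = 0.63971; r = 39.770°.
D_min = 2·59.004° − 4·39.770° + 180° = 138.929°.
Rainbow angle = 180° − D_min = 41.071°.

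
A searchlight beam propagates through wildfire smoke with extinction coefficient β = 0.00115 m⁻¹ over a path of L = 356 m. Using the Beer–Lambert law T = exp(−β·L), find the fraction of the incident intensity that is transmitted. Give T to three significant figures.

0.664

τ = β·L = 0.00115 × 356 = 0.4094.
T = exp(−0.4094) = 0.6640.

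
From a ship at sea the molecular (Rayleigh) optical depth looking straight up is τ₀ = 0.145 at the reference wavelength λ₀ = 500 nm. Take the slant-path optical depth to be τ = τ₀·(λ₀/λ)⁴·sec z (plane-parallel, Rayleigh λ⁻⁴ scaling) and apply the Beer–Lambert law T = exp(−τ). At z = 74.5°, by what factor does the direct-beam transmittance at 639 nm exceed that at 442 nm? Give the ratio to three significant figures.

1.98

Airmass: sec 74.5° = 3.7420.
τ(639 nm) = 0.145 × (500/639)⁴ × 3.7420 = 0.145 × 0.3749 × 3.7420 = 0.2034.
τ(442 nm) = 0.145 × (500/442)⁴ × 3.7420 = 0.145 × 1.6375 × 3.7420 = 0.8885.
T(639)/T(442) = exp(τ_B − τ_A) = exp(0.6851) = 1.9840.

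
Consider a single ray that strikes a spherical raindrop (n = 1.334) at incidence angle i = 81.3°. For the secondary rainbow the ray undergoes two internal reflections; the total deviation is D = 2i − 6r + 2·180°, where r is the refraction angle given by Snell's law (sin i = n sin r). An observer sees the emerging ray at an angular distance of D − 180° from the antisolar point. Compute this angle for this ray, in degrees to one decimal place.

sin r = sin 81.3° / 1.334 = 0.9885/1.334 = 0.7410; r = 47.82°.
D = 2·81.3° − 6·47.82° + 2·180° = 162.60° − 286.90° + 360° = 235.70°.
Angle from antisolar point = D − 180° = 55.70°.

55.7°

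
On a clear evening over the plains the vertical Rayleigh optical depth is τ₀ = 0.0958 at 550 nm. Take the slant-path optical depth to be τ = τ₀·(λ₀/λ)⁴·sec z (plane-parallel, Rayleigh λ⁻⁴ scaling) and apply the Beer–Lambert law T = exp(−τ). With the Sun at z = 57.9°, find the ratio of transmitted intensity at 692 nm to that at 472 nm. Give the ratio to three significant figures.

Airmass: sec 57.9° = 1.8818.
τ(692 nm) = 0.0958 × (550/692)⁴ × 1.8818 = 0.0958 × 0.3990 × 1.8818 = 0.0719.
τ(472 nm) = 0.0958 × (550/472)⁴ × 1.8818 = 0.0958 × 1.8437 × 1.8818 = 0.3324.
T(692)/T(472) = exp(τ_B − τ_A) = exp(0.2604) = 1.2975.

1.30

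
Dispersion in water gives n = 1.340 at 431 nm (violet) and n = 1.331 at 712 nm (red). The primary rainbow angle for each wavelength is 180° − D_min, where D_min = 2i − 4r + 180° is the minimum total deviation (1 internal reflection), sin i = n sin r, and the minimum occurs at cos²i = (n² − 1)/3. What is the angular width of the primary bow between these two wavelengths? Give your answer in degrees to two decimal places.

At 431 nm (n = 1.340): cos²i = 0.26520 → i = 59.004°, r = 39.770°, D_min = 138.929°, rainbow angle = 41.071°.
At 712 nm (n = 1.331): cos²i = 0.25719 → i = 59.527°, r = 40.356°, D_min = 137.630°, rainbow angle = 42.370°.
Angular width = |41.071° − 42.370°| = 1.299°.

1.30°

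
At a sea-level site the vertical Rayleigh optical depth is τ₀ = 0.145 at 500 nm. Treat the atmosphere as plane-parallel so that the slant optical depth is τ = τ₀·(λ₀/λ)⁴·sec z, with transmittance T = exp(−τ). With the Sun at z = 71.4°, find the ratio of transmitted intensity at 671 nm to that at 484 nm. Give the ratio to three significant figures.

1.46

Airmass: sec 71.4° = 3.1352.
τ(671 nm) = 0.145 × (500/671)⁴ × 3.1352 = 0.145 × 0.3083 × 3.1352 = 0.1402.
τ(484 nm) = 0.145 × (500/484)⁴ × 3.1352 = 0.145 × 1.1389 × 3.1352 = 0.5178.
T(671)/T(484) = exp(τ_B − τ_A) = exp(0.3776) = 1.4588.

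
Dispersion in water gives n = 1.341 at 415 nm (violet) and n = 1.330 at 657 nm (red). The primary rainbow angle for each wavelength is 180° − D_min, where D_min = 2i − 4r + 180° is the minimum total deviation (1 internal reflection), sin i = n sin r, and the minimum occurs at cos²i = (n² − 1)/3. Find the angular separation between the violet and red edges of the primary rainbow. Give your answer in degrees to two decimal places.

1.59°

At 415 nm (n = 1.341): cos²i = 0.26609 → i = 58.946°, r = 39.705°, D_min = 139.071°, rainbow angle = 40.929°.
At 657 nm (n = 1.330): cos²i = 0.25630 → i = 59.585°, r = 40.422°, D_min = 137.484°, rainbow angle = 42.516°.
Angular width = |40.929° − 42.516°| = 1.588°.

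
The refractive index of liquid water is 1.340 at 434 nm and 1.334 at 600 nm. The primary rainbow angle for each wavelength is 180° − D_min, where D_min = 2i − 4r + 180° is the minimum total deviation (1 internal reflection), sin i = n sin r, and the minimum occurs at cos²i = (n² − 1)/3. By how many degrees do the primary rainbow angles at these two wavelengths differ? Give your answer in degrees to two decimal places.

At 434 nm (n = 1.340): cos²i = 0.26520 → i = 59.004°, r = 39.770°, D_min = 138.929°, rainbow angle = 41.071°.
At 600 nm (n = 1.334): cos²i = 0.25985 → i = 59.352°, r = 40.159°, D_min = 138.067°, rainbow angle = 41.933°.
Angular width = |41.071° − 41.933°| = 0.862°.

0.86°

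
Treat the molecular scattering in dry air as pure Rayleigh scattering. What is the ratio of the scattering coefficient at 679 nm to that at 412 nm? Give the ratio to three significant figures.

Rayleigh scattering ∝ λ⁻⁴, so the ratio of coefficients is the inverse fourth power of the wavelength ratio.
σ(679)/σ(412) = (412/679)⁴ = (0.6068)⁴ = 0.1356.

0.136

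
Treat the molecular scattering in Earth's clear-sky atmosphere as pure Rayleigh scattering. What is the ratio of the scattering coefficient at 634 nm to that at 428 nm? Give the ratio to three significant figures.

Rayleigh scattering ∝ λ⁻⁴, so the ratio of coefficients is the inverse fourth power of the wavelength ratio.
σ(634)/σ(428) = (428/634)⁴ = (0.6751)⁴ = 0.2077.

0.208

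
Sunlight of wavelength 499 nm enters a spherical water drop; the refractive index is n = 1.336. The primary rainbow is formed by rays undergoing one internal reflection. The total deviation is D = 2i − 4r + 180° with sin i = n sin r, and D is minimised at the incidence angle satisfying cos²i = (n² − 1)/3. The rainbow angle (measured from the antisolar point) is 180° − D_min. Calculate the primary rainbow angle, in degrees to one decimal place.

41.6°

cos²i = (1.78490 − 1)/3 = 0.26163; i = arccos(0.51150) = 59.236°.
sin r = sin 59.236°/1.336 = 0.64318; r = 40.029°.
D_min = 2·59.236° − 4·40.029° + 180° = 138.356°.
Rainbow angle = 180° − D_min = 41.644°.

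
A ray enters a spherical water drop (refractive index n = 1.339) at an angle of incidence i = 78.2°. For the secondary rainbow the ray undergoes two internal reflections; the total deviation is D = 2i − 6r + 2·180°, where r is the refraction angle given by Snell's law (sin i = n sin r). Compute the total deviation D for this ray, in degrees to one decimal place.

234.6°

sin r = sin 78.2° / 1.339 = 0.9789/1.339 = 0.7310; r = 46.97°.
D = 2·78.2° − 6·46.97° + 2·180° = 156.40° − 281.84° + 360° = 234.56°.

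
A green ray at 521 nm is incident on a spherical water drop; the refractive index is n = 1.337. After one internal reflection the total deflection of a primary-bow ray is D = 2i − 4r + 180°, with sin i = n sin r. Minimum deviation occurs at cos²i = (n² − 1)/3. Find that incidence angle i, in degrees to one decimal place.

cos²i = (1.337² − 1)/3 = (1.78757 − 1)/3 = 0.26252.
cos i = 0.51237, so i = 59.178°.

59.2°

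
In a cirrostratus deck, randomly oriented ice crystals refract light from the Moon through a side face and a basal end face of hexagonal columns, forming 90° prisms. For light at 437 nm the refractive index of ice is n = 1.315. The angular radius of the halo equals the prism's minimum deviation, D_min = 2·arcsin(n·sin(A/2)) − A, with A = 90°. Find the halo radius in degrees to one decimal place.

n·sin(A/2) = 1.315 × sin 45° = 1.315 × 0.7071 = 0.9298.
D_min = 2·arcsin(0.9298) − 90° = 2 × 68.411° − 90° = 46.821°.

46.8°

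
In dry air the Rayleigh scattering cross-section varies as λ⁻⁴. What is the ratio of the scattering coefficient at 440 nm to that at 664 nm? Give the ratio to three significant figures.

Rayleigh scattering ∝ λ⁻⁴, so the ratio of coefficients is the inverse fourth power of the wavelength ratio.
σ(440)/σ(664) = (664/440)⁴ = (1.5091)⁴ = 5.186.

5.19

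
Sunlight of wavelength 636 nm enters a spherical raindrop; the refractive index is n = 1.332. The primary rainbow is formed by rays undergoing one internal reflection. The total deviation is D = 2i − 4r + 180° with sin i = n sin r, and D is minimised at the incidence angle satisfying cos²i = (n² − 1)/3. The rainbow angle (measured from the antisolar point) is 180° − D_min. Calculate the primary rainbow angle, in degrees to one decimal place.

42.2°

cos²i = (1.77422 − 1)/3 = 0.25807; i = arccos(0.50801) = 59.469°.
sin r = sin 59.469°/1.332 = 0.64666; r = 40.290°.
D_min = 2·59.469° − 4·40.290° + 180° = 137.776°.
Rainbow angle = 180° − D_min = 42.224°.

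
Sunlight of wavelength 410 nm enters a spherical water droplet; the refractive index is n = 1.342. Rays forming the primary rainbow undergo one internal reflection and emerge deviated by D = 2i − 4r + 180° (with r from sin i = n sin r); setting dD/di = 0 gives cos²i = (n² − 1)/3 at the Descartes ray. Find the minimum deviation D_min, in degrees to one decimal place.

cos²i = (1.80096 − 1)/3 = 0.26699; i = arccos(0.51671) = 58.888°.
sin r = sin 58.888°/1.342 = 0.63797; r = 39.641°.
D_min = 2·58.888° − 4·39.641° + 180° = 139.213°.

139.2°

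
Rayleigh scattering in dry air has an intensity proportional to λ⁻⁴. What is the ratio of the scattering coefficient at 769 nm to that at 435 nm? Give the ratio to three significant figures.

Rayleigh scattering ∝ λ⁻⁴, so the ratio of coefficients is the inverse fourth power of the wavelength ratio.
σ(769)/σ(435) = (435/769)⁴ = (0.5657)⁴ = 0.1024.

0.102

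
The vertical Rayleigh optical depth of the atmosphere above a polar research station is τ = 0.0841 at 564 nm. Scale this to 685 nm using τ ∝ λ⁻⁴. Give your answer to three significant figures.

τ(685 nm) = τ(564 nm) × (564/685)⁴ = 0.0841 × (0.8234)⁴ = 0.0841 × 0.4596 = 0.0387.

0.0387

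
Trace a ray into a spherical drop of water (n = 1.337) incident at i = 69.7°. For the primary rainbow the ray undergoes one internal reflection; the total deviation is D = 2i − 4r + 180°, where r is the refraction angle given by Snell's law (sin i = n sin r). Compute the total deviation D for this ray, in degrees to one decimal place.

141.2°

sin r = sin 69.7° / 1.337 = 0.9379/1.337 = 0.7015; r = 44.55°.
D = 2·69.7° − 4·44.55° + 180° = 139.40° − 178.19° + 180° = 141.21°.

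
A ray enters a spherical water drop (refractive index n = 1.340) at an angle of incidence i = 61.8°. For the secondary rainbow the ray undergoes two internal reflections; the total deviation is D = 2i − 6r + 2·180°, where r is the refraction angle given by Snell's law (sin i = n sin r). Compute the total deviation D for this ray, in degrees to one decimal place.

sin r = sin 61.8° / 1.340 = 0.8813/1.340 = 0.6577; r = 41.12°.
D = 2·61.8° − 6·41.12° + 2·180° = 123.60° − 246.74° + 360° = 236.86°.

236.9°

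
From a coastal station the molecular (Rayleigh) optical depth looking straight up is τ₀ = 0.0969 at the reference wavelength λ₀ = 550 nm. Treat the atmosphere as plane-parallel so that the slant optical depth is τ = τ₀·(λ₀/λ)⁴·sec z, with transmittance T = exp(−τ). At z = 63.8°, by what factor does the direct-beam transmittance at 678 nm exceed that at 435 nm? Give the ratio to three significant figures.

1.59

Airmass: sec 63.8° = 2.2650.
τ(678 nm) = 0.0969 × (550/678)⁴ × 2.2650 = 0.0969 × 0.4330 × 2.2650 = 0.0950.
τ(435 nm) = 0.0969 × (550/435)⁴ × 2.2650 = 0.0969 × 2.5556 × 2.2650 = 0.5609.
T(678)/T(435) = exp(τ_B − τ_A) = exp(0.4659) = 1.5934.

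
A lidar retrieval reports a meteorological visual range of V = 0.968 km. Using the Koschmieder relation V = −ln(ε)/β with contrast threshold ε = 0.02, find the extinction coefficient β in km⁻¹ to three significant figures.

4.04 km⁻¹

β = −ln(0.02) / V = 3.912 / 0.968 = 4.0413 km⁻¹.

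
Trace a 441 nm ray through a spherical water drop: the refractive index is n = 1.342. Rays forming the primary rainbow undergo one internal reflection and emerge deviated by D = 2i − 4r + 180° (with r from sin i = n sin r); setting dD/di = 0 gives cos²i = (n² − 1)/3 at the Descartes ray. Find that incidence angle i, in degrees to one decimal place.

cos²i = (1.342² − 1)/3 = (1.80096 − 1)/3 = 0.26699.
cos i = 0.51671, so i = 58.888°.

58.9°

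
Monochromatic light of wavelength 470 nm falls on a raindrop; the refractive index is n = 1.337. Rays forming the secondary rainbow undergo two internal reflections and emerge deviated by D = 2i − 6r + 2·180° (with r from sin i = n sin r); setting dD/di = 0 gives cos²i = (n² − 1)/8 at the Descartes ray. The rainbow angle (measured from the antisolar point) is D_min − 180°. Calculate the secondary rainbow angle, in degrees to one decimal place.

51.9°

cos²i = (1.78757 − 1)/8 = 0.09845; i = arccos(0.31376) = 71.714°.
sin r = sin 71.714°/1.337 = 0.71017; r = 45.249°.
D_min = 2·71.714° − 6·45.249° + 360° = 231.934°.
Rainbow angle = D_min − 180° = 51.934°.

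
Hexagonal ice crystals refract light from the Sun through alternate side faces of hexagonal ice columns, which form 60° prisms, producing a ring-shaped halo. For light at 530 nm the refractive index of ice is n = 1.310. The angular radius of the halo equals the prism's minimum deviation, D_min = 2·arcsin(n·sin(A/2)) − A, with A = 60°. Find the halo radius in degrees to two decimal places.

21.84°

n·sin(A/2) = 1.310 × sin 30° = 1.310 × 0.5000 = 0.6550.
D_min = 2·arcsin(0.6550) − 60° = 2 × 40.920° − 60° = 21.839°.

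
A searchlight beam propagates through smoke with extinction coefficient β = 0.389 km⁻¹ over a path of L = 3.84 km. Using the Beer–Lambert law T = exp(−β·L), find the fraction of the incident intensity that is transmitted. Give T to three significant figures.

0.225

τ = β·L = 0.389 × 3.84 = 1.4938.
T = exp(−1.4938) = 0.2245.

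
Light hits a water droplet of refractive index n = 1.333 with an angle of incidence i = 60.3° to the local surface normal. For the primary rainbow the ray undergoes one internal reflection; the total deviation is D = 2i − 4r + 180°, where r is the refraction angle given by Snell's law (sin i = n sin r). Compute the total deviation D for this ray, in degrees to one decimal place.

137.9°

sin r = sin 60.3° / 1.333 = 0.8686/1.333 = 0.6516; r = 40.67°.
D = 2·60.3° − 4·40.67° + 180° = 120.60° − 162.66° + 180° = 137.94°.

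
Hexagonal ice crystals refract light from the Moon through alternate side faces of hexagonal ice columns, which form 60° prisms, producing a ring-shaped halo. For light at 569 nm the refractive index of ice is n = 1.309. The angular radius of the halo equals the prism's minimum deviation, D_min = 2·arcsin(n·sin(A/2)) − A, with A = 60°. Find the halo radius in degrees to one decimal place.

21.8°

n·sin(A/2) = 1.309 × sin 30° = 1.309 × 0.5000 = 0.6545.
D_min = 2·arcsin(0.6545) − 60° = 2 × 40.882° − 60° = 21.763°.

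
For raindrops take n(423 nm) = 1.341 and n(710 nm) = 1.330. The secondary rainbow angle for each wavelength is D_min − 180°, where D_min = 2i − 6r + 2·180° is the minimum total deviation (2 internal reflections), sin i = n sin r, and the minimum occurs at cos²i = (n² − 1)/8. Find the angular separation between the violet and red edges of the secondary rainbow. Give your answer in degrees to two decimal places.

At 423 nm (n = 1.341): cos²i = 0.09979 → i = 71.586°, r = 45.034°, D_min = 232.966°, rainbow angle = 52.966°.
At 710 nm (n = 1.330): cos²i = 0.09611 → i = 71.940°, r = 45.630°, D_min = 230.101°, rainbow angle = 50.101°.
Angular width = |52.966° − 50.101°| = 2.865°.

2.86°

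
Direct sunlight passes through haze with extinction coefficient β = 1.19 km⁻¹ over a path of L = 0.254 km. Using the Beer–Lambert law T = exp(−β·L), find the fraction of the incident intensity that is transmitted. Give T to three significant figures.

τ = β·L = 1.19 × 0.254 = 0.3023.
T = exp(−0.3023) = 0.7391.

0.739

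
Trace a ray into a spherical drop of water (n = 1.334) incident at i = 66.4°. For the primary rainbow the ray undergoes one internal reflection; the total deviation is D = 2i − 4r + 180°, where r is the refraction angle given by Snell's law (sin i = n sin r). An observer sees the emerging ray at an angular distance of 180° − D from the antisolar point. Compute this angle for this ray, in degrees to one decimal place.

sin r = sin 66.4° / 1.334 = 0.9164/1.334 = 0.6869; r = 43.39°.
D = 2·66.4° − 4·43.39° + 180° = 132.80° − 173.55° + 180° = 139.25°.
Angle from antisolar point = 180° − D = 40.75°.

40.7°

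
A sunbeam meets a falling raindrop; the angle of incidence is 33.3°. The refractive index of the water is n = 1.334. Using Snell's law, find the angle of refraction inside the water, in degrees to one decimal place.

Snell: sin θ_r = sin θ_i / n = sin 33.3° / 1.334 = 0.5490 / 1.334 = 0.4116.
θ_r = arcsin(0.4116) = 24.30°.

24.3°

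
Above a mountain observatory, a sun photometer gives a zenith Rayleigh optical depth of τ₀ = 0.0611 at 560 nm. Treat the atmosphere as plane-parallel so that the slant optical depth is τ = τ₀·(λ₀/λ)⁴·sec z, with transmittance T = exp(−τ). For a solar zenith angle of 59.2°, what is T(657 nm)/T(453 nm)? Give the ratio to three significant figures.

Airmass: sec 59.2° = 1.9530.
τ(657 nm) = 0.0611 × (560/657)⁴ × 1.9530 = 0.0611 × 0.5278 × 1.9530 = 0.0630.
τ(453 nm) = 0.0611 × (560/453)⁴ × 1.9530 = 0.0611 × 2.3354 × 1.9530 = 0.2787.
T(657)/T(453) = exp(τ_B − τ_A) = exp(0.2157) = 1.2407.

1.24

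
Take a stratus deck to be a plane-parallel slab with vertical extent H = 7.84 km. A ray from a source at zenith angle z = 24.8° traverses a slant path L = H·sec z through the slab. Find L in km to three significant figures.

8.64 km

sec z = 1/cos 24.8° = 1.1016.
L = 7.84 × 1.1016 = 8.636 km.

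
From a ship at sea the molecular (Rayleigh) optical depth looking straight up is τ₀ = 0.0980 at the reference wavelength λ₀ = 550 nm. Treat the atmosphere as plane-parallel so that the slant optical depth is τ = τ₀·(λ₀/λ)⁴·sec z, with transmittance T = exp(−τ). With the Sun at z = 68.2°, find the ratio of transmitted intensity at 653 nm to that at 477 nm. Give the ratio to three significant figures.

Airmass: sec 68.2° = 2.6927.
τ(653 nm) = 0.0980 × (550/653)⁴ × 2.6927 = 0.0980 × 0.5033 × 2.6927 = 0.1328.
τ(477 nm) = 0.0980 × (550/477)⁴ × 2.6927 = 0.0980 × 1.7676 × 2.6927 = 0.4664.
T(653)/T(477) = exp(τ_B − τ_A) = exp(0.3336) = 1.3960.

1.40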